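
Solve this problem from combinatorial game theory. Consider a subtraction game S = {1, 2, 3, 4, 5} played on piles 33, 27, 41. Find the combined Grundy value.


Subtraction set: {1, 2, 3, 4, 5}
For this subtraction set, G(n) = n mod 6 (period = max + 1 = 6).
Pile 1 (size 33): G(33) = 33 mod 6 = 3
Pile 2 (size 27): G(27) = 27 mod 6 = 3
Pile 3 (size 41): G(41) = 41 mod 6 = 5
Total Grundy value = XOR of all: 3 XOR 3 XOR 5 = 5

5


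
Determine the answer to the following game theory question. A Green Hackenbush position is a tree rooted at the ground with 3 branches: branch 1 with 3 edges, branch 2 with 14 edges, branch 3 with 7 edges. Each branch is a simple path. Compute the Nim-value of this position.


The tree has 3 branches from the ground vertex.
In Green Hackenbush, the Nim-value of a simple path of length k is k.
Branch 1: length 3, Nim-value = 3
Branch 2: length 14, Nim-value = 14
Branch 3: length 7, Nim-value = 7
Total Nim-value = XOR of all branch values:
0 XOR 3 = 3
3 XOR 14 = 13
13 XOR 7 = 10
Nim-value of the tree = 10

10


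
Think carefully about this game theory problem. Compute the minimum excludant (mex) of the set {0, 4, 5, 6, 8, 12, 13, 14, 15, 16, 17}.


Set = {0, 4, 5, 6, 8, 12, 13, 14, 15, 16, 17}
0 is in the set.
1 is NOT in the set. This is the mex.
mex = 1

1


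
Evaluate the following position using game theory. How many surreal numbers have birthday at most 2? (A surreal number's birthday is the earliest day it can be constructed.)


Day 0: {|} = 0 is born. Count = 1.
Day n: the number of surreal numbers born by day n is 2^(n+1) - 1.
By day 0: 2^1 - 1 = 1
By day 1: 2^2 - 1 = 3
By day 2: 2^3 - 1 = 7
By day 2: 7 surreal numbers.

7


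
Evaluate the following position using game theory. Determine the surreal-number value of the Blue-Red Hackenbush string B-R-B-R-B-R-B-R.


Edges (from ground): B-R-B-R-B-R-B-R
By Berlekamp's sign-expansion rule, a Blue-Red Hackenbush stalk has the value of the surreal number whose sign sequence is the edge sequence with B -> + and R -> -.
Sign sequence: +-+-+-+-
Trace the sign expansion in the surreal number tree, starting from 0:
Edge 1: B (sign +) -> bounds (0, +inf), value = 1
Edge 2: R (sign -) -> bounds (0, 1), value = 1/2
Edge 3: B (sign +) -> bounds (1/2, 1), value = 3/4
Edge 4: R (sign -) -> bounds (1/2, 3/4), value = 5/8
Edge 5: B (sign +) -> bounds (5/8, 3/4), value = 11/16
Edge 6: R (sign -) -> bounds (5/8, 11/16), value = 21/32
Edge 7: B (sign +) -> bounds (21/32, 11/16), value = 43/64
Edge 8: R (sign -) -> bounds (21/32, 43/64), value = 85/128
Game value = 85/128

85/128


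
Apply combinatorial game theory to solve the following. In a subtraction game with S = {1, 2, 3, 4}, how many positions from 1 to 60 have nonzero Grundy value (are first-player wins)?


Subtraction set S = {1, 2, 3, 4}, so G(n) = n mod 5.
G(n) = 0 when n is a multiple of 5.
Multiples of 5 in [1, 60]: 12
N-positions (nonzero Grundy) = 60 - 12 = 48

48


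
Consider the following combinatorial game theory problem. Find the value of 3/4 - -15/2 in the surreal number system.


x = 3/4, y = -15/2
Converting to common denominator: 4
x = 3/4, y = -30/4
x - y = 3/4 - -15/2 = 33/4

33/4


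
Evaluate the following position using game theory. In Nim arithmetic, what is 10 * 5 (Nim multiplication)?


Nim multiplication is bilinear over XOR: (u XOR v) * w = (u*w) XOR (v*w).
So we split each operand into its bit components and XOR the pairwise Nim products.
10 = 2 + 8 (as XOR of powers of 2).
5 = 1 + 4 (as XOR of powers of 2).
Using the standard Nim-product table on single bits:
  2*2 = 3,   2*4 = 8,   2*8 = 12,
  4*4 = 6,   4*8 = 11,  8*8 = 13,
and  1*x = x (identity), k*l = l*k (commutative).
Pairwise Nim products:
  2 * 1 = 2
  2 * 4 = 8
  8 * 1 = 8
  8 * 4 = 11
XOR them: 2 XOR 8 XOR 8 XOR 11 = 9.
Result: 10 * 5 = 9 (in Nim).

9


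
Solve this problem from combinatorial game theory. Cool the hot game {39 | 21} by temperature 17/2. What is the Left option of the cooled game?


Original game: {39 | 21} (a switch {a | b} with a > b).
Cooling by t (for t below the temperature (a - b)/2 = 9) taxes each move by t: {a | b} cooled by t is {a - t | b + t}.
Cooling amount: t = 17/2
Cooled Left option: 39 - 17/2 = 61/2
Cooled Right option: 21 + 17/2 = 59/2
Cooled game: {61/2 | 59/2}
Left option = 61/2

61/2


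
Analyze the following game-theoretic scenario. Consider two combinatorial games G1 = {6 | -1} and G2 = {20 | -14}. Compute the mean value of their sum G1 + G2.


G1 = {6 | -1}, G2 = {20 | -14}
Each is a switch {a | b} with numbers a > b; its mean value is (a + b)/2, and mean value is additive over game sums: m(G1 + G2) = m(G1) + m(G2).
Mean of G1 = (6 + (-1))/2 = 5/2 = 5/2
Mean of G2 = (20 + (-14))/2 = 6/2 = 3
Mean of G1 + G2 = 5/2 + 3 = 11/2

11/2


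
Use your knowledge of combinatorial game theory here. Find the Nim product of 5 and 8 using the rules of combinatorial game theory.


Nim multiplication is bilinear over XOR: (u XOR v) * w = (u*w) XOR (v*w).
So we split each operand into its bit components and XOR the pairwise Nim products.
5 = 1 + 4 (as XOR of powers of 2).
8 = 8 (as XOR of powers of 2).
Using the standard Nim-product table on single bits:
  2*2 = 3,   2*4 = 8,   2*8 = 12,
  4*4 = 6,   4*8 = 11,  8*8 = 13,
and  1*x = x (identity), k*l = l*k (commutative).
Pairwise Nim products:
  1 * 8 = 8
  4 * 8 = 11
XOR them: 8 XOR 11 = 3.
Result: 5 * 8 = 3 (in Nim).

3


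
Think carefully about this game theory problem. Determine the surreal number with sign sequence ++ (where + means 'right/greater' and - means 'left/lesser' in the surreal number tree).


Sign expansion: ++
Rule: track bounds (lo, hi), initially (-inf, +inf). On '+', the current value becomes lo and we move to the simplest number in (value, hi): value + 1 if hi = +inf, otherwise the midpoint (value + hi)/2. On '-', the current value becomes hi and we move to value - 1 if lo = -inf, otherwise the midpoint (lo + value)/2.
Start at 0.
Step 1: sign = +, move right. Bounds: (0, +inf). Value = 1
Step 2: sign = +, move right. Bounds: (1, +inf). Value = 2
The surreal number with sign expansion ++ is 2.

2


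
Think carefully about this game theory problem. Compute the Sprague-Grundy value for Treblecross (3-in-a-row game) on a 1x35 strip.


Treblecross: place X on empty cells; 3-in-a-row wins.
Playing within two cells of an existing X lets the opponent win at once, so sensible play treats the cells i-2..i+2 around each X as dead. The player left with no safe cell loses, so this is a normal-play take-away game on strips of safe cells.
Placing X at cell i (0-indexed) of a strip of k safe cells leaves independent strips of sizes max(0, i-2) and max(0, k-i-3). Hence G(k) = mex{ G(max(0,i-2)) XOR G(max(0,k-i-3)) : 0 <= i < k }, with G(0) = 0.
G(1): splits (0,0):0^0=0 -> mex({0}) = 1
G(2): splits (0,0):0^0=0 -> mex({0}) = 1
G(3): splits (0,0):0^0=0 -> mex({0}) = 1
G(4): splits (0,1):0^1=1 (0,0):0^0=0 -> mex({0, 1}) = 2
G(5): splits (0,2):0^1=1 (0,1):0^1=1 (0,0):0^0=0 -> mex({0, 1}) = 2
G(6) = mex({1}) = 0
G(7) = mex({0, 1, 2}) = 3
G(8) = mex({0, 1, 2}) = 3
G(9) = mex({0, 2}) = 1
G(10) = mex({0, 2, 3}) = 1
G(11) = mex({0, 3}) = 1
G(12) = mex({1, 3}) = 0
G(13) = mex({0, 1, 2, 3}) = 4
G(14) = mex({0, 1, 2}) = 3
G(15) = mex({0, 1, 2}) = 3
G(16) = mex({0, 1, 2, 4}) = 3
G(17) = mex({0, 1, 3, 4}) = 2
G(18) = mex({0, 1, 3, 4}) = 2
G(19) = mex({0, 1, 3, 5}) = 2
G(20) = mex({0, 1, 2, 3, 5}) = 4
G(21) = mex({0, 1, 2, 3, 5}) = 4
G(22) = mex({1, 2, 6}) = 0
G(23) = mex({0, 1, 2, 3, 4, 6}) = 5
G(24) = mex({0, 1, 2, 3, 4}) = 5
G(25) = mex({0, 1, 3, 4, 7}) = 2
G(26) = mex({0, 1, 3, 4, 5, 7}) = 2
G(27) = mex({0, 1, 3, 5}) = 2
G(28) = mex({0, 1, 2, 5}) = 3
G(29) = mex({0, 1, 2, 4, 5, 6}) = 3
G(30) = mex({1, 2, 4, 6}) = 0
G(31) = mex({0, 1, 2, 3, 4, 6}) = 5
G(32) = mex({1, 2, 3, 4, 7}) = 0
G(33) = mex({0, 3, 7}) = 1
G(34) = mex({0, 2, 3, 5, 7}) = 1
G(35) = mex({0, 2, 3, 5, 6}) = 1
Therefore G(35) = 1.

1


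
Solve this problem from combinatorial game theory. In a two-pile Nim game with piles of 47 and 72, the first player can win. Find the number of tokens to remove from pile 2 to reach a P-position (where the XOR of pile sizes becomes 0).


Piles: 47 and 72
Current XOR: 47 XOR 72 = 103 (non-zero, so this is an N-position).
To make the XOR zero, we need to find a move that balances the piles.
For pile 2 (size 72): target = 72 XOR 103 = 47
We reduce pile 2 from 72 to 47.
Tokens removed: 72 - 47 = 25
Verification: 47 XOR 47 = 0

25


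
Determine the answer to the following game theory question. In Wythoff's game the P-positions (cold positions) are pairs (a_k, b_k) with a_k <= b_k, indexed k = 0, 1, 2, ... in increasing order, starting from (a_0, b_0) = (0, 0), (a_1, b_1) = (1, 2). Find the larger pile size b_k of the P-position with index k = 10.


By Wythoff's theorem, a_k = floor(k * phi) and b_k = floor(k * phi^2) = a_k + k, where phi = (1 + sqrt(5))/2 is the golden ratio.
phi = (1 + sqrt(5))/2 = 1.618034
phi^2 = phi + 1 = 2.618034
k = 10
k * phi^2 = 10 * 2.618034 = 26.180340
b_10 = floor(k * phi^2) = 26 (check: a_10 + k = 16 + 10 = 26)

26


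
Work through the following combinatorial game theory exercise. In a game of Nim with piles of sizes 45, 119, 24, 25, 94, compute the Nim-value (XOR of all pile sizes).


We need the XOR (exclusive or) of all pile sizes.
After XOR-ing pile 1 (size 45): 0 XOR 45 = 45
After XOR-ing pile 2 (size 119): 45 XOR 119 = 90
After XOR-ing pile 3 (size 24): 90 XOR 24 = 66
After XOR-ing pile 4 (size 25): 66 XOR 25 = 91
After XOR-ing pile 5 (size 94): 91 XOR 94 = 5
The Nim-value of this position is 5.

5


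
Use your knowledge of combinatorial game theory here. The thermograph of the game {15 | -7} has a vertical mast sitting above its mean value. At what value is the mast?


Game = {15 | -7}, a switch {a | b} with numbers a > b.
Its thermograph has left wall a - t and right wall b + t, which meet at t = (a - b)/2, where both equal (a + b)/2. So the mast (mean value) is at (a + b)/2.
Mean = (15 + (-7))/2 = 8/2 = 4

4


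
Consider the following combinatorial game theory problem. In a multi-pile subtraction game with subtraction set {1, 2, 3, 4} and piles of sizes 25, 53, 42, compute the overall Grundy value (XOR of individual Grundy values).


Subtraction set: {1, 2, 3, 4}
For this subtraction set, G(n) = n mod 5 (period = max + 1 = 5).
Pile 1 (size 25): G(25) = 25 mod 5 = 0
Pile 2 (size 53): G(53) = 53 mod 5 = 3
Pile 3 (size 42): G(42) = 42 mod 5 = 2
Total Grundy value = XOR of all: 0 XOR 3 XOR 2 = 1

1


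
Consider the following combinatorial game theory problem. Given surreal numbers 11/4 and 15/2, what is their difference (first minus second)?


x = 11/4, y = 15/2
Converting to common denominator: 4
x = 11/4, y = 30/4
x - y = 11/4 - 15/2 = -19/4

-19/4


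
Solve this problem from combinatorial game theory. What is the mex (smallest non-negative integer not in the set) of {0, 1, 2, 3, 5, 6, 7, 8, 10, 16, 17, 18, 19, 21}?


Set = {0, 1, 2, 3, 5, 6, 7, 8, 10, 16, 17, 18, 19, 21}
0 is in the set.
1 is in the set.
2 is in the set.
3 is in the set.
4 is NOT in the set. This is the mex.
mex = 4

4


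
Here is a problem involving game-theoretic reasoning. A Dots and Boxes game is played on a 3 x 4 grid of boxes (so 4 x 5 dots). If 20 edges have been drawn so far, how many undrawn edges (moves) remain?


Grid: 3 x 4 boxes, i.e. 4 rows and 5 columns of dots.
Horizontal edges: (rows + 1) * cols = 4 * 4 = 16
Vertical edges: rows * (cols + 1) = 3 * 5 = 15
Total edges: 16 + 15 = 31
Edges drawn: 20
Remaining: 31 - 20 = 11

11


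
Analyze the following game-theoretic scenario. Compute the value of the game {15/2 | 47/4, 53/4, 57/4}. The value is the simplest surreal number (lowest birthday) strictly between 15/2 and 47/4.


Left options: {15/2}, max = 15/2
Right options: {47/4, 53/4, 57/4}, min = 47/4
All options are numbers and max(Left) < min(Right), so by the simplicity theorem the value is the simplest (earliest-born) number strictly between 15/2 and 47/4.
Integers 8 through 11 all lie strictly between 15/2 and 47/4.
Among integers, the simplest (lowest birthday = smallest |n|; 0 is born on day 0, +-n on day n) is 8.
No non-integer in the interval can be simpler: if x is a non-integer in the interval, then floor(x) or ceil(x) also lies in the interval (the interval contains an integer), and both are proper prefixes of x's sign expansion, i.e. born earlier. So the game value is 8.
Game value = 8

8


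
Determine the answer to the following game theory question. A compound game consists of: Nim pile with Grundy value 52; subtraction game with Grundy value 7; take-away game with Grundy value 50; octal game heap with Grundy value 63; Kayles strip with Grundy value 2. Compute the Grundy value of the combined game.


By the Sprague-Grundy theorem, the Grundy value of a sum of games is the XOR of individual Grundy values.
Nim pile: Grundy value = 52. Running XOR: 0 XOR 52 = 52
subtraction game: Grundy value = 7. Running XOR: 52 XOR 7 = 51
take-away game: Grundy value = 50. Running XOR: 51 XOR 50 = 1
octal game heap: Grundy value = 63. Running XOR: 1 XOR 63 = 62
Kayles strip: Grundy value = 2. Running XOR: 62 XOR 2 = 60
The combined Grundy value is 60.

60


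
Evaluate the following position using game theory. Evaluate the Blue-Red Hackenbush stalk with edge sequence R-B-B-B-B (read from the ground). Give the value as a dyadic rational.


Edges (from ground): R-B-B-B-B
By Berlekamp's sign-expansion rule, a Blue-Red Hackenbush stalk has the value of the surreal number whose sign sequence is the edge sequence with B -> + and R -> -.
Sign sequence: -++++
Trace the sign expansion in the surreal number tree, starting from 0:
Edge 1: R (sign -) -> bounds (-inf, 0), value = -1
Edge 2: B (sign +) -> bounds (-1, 0), value = -1/2
Edge 3: B (sign +) -> bounds (-1/2, 0), value = -1/4
Edge 4: B (sign +) -> bounds (-1/4, 0), value = -1/8
Edge 5: B (sign +) -> bounds (-1/8, 0), value = -1/16
Game value = -1/16

-1/16


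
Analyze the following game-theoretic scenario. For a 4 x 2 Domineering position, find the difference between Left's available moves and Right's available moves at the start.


Board is 4 x 2 (rows x cols).
Left (vertical) placements: (rows-1) * cols = 3 * 2 = 6
Right (horizontal) placements: rows * (cols-1) = 4 * 1 = 4
Advantage = Left - Right = 6 - 4 = 2

2


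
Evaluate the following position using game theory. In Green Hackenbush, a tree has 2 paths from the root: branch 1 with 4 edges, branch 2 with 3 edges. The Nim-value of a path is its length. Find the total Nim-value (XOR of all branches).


The tree has 2 branches from the ground vertex.
In Green Hackenbush, the Nim-value of a simple path of length k is k.
Branch 1: length 4, Nim-value = 4
Branch 2: length 3, Nim-value = 3
Total Nim-value = XOR of all branch values:
0 XOR 4 = 4
4 XOR 3 = 7
Nim-value of the tree = 7

7


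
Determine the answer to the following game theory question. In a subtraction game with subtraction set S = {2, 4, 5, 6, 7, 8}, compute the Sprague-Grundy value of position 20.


The subtraction set is S = {2, 4, 5, 6, 7, 8}.
G(k) = mex{ G(k - s) : s in S, s <= k }. We compute iteratively: G(0) = 0.
G(1) = mex({}) = 0
G(2) = mex({0}) = 1
G(3) = mex({0}) = 1
G(4) = mex({0, 1}) = 2
G(5) = mex({0, 1}) = 2
G(6) = mex({0, 1, 2}) = 3
G(7) = mex({0, 1, 2}) = 3
G(8) = mex({0, 1, 2, 3}) = 4
G(9) = mex({0, 1, 2, 3}) = 4
G(10) = mex({1, 2, 3, 4}) = 0
G(11) = mex({1, 2, 3, 4}) = 0
G(12) = mex({0, 2, 3, 4}) = 1
G(13) = mex({0, 2, 3, 4}) = 1
G(14) = mex({0, 1, 3, 4}) = 2
G(15) = mex({0, 1, 3, 4}) = 2
G(16) = mex({0, 1, 2, 4}) = 3
G(17) = mex({0, 1, 2, 4}) = 3
Observe that G(10)..G(17) = 0, 0, 1, 1, 2, 2, 3, 3 repeats G(0)..G(7) = 0, 0, 1, 1, 2, 2, 3, 3.
For k >= max(S) = 8, G(k) is determined by the previous 8 values G(k-8)..G(k-1); a window of 8 consecutive values has recurred shifted by 10, so by induction G(k + 10) = G(k) for all k >= 0: the sequence is periodic from the start with period 10.
One period: G(0..9) = 0, 0, 1, 1, 2, 2, 3, 3, 4, 4.
20 mod 10 = 0, so G(20) = G(0) = 0.

0


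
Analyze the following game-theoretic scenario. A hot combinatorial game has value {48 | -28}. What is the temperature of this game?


The game is {48 | -28}, a switch {a | b} with numbers a > b.
Cooling {a | b} by t gives {a - t | b + t}, which stops being hot when a - t = b + t, i.e. at t = (a - b)/2. So the temperature of a switch is (a - b)/2.
Temperature = (Left option - Right option) / 2
= (48 - (-28)) / 2
= 76 / 2
= 38

38


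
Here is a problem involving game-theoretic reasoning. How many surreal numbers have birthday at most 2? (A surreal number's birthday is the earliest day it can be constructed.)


Day 0: {|} = 0 is born. Count = 1.
Day n: the number of surreal numbers born by day n is 2^(n+1) - 1.
By day 0: 2^1 - 1 = 1
By day 1: 2^2 - 1 = 3
By day 2: 2^3 - 1 = 7
By day 2: 7 surreal numbers.

7


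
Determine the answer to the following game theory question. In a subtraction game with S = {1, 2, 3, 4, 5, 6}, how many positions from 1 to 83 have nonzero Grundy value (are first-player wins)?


Subtraction set S = {1, 2, 3, 4, 5, 6}, so G(n) = n mod 7.
G(n) = 0 when n is a multiple of 7.
Multiples of 7 in [1, 83]: 11
N-positions (nonzero Grundy) = 83 - 11 = 72

72


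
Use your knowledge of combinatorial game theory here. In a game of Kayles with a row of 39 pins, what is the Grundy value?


Kayles: a move removes 1 or 2 adjacent pins from a contiguous row.
Removing pins from a row of k leaves two independent rows (a, b) with a + b = k - 1 (one pin) or a + b = k - 2 (two pins); an end removal gives a = 0.
By Sprague-Grundy, G(k) = mex{ G(a) XOR G(b) } over all these splits. G(0) = 0.
G(1): splits (0,0):0^0=0 -> mex({0}) = 1
G(2): splits (0,1):0^1=1 (0,0):0^0=0 -> mex({0, 1}) = 2
G(3): splits (0,2):0^2=2 (1,1):1^1=0 (0,1):0^1=1 -> mex({0, 1, 2}) = 3
G(4): splits (0,3):0^3=3 (1,2):1^2=3 (0,2):0^2=2 (1,1):1^1=0 -> mex({0, 2, 3}) = 1
G(5): splits (0,4):0^1=1 (1,3):1^3=2 (2,2):2^2=0 (0,3):0^3=3 (1,2):1^2=3 -> mex({0, 1, 2, 3}) = 4
G(6) = mex({0, 1, 2, 4}) = 3
G(7) = mex({0, 1, 3, 4, 5}) = 2
G(8) = mex({0, 2, 3, 5, 6}) = 1
G(9) = mex({0, 1, 2, 3, 6, 7}) = 4
G(10) = mex({0, 1, 3, 4, 5, 7}) = 2
G(11) = mex({0, 1, 2, 3, 4, 5}) = 6
G(12) = mex({0, 1, 2, 3, 5, 6, 7}) = 4
G(13) = mex({0, 2, 3, 4, 6, 7}) = 1
G(14) = mex({0, 1, 4, 5, 6, 7}) = 2
G(15) = mex({0, 1, 2, 3, 4, 5, 6}) = 7
G(16) = mex({0, 2, 3, 5, 6, 7}) = 1
G(17) = mex({0, 1, 2, 3, 5, 6, 7}) = 4
G(18) = mex({0, 1, 2, 4, 5, 6}) = 3
G(19) = mex({0, 1, 3, 4, 5, 7}) = 2
G(20) = mex({0, 2, 3, 4, 5, 6, 7}) = 1
G(21) = mex({0, 1, 2, 3, 5, 6, 7}) = 4
G(22) = mex({0, 1, 2, 3, 4, 5, 7}) = 6
G(23) = mex({0, 1, 2, 3, 4, 5, 6}) = 7
G(24) = mex({0, 1, 2, 3, 5, 6, 7}) = 4
G(25) = mex({0, 2, 3, 4, 6, 7}) = 1
G(26) = mex({0, 1, 3, 4, 5, 6, 7}) = 2
G(27) = mex({0, 1, 2, 3, 4, 5, 6, 7}) = 8
G(28) = mex({0, 1, 2, 3, 4, 6, 7, 8}) = 5
G(29) = mex({0, 1, 2, 3, 5, 6, 7, 8, 9}) = 4
G(30) = mex({0, 1, 2, 3, 4, 5, 6, 9, 10}) = 7
G(31) = mex({0, 1, 3, 4, 5, 7, 10, 11}) = 2
G(32) = mex({0, 2, 3, 4, 5, 6, 7, 9, 11}) = 1
G(33) = mex({0, 1, 2, 3, 4, 5, 6, 7, 9, 12}) = 8
G(34) = mex({0, 1, 2, 3, 4, 5, 7, 8, 11, 12}) = 6
G(35) = mex({0, 1, 2, 3, 4, 5, 6, 8, 9, 10, 11}) = 7
G(36) = mex({0, 1, 2, 3, 5, 6, 7, 9, 10}) = 4
G(37) = mex({0, 2, 3, 4, 6, 7, 9, 10, 11, 12}) = 1
G(38) = mex({0, 1, 3, 4, 5, 6, 7, 9, 10, 11, 12}) = 2
G(39) = mex({0, 1, 2, 4, 5, 6, 7, 9, 10, 12, 14}) = 3
Therefore G(39) = 3.

3


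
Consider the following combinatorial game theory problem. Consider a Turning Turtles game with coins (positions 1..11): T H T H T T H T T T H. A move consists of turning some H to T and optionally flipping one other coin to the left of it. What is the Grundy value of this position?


Coins: T H T H T T H T T T H
Key fact: a single head at position k behaves exactly like a Nim heap of size k (turning it to T and optionally flipping a coin at j < k corresponds to moving the heap from k to j, or to 0), and heads combine as a disjunctive sum (two heads at the same place would cancel, matching j XOR j = 0). So the Nim-value is the XOR of the 1-indexed positions of the heads.
Face-up positions (1-indexed): [2, 4, 7, 11]
XOR 0 with 2: 0 XOR 2 = 2
XOR 2 with 4: 2 XOR 4 = 6
XOR 6 with 7: 6 XOR 7 = 1
XOR 1 with 11: 1 XOR 11 = 10
Nim-value = 10

10


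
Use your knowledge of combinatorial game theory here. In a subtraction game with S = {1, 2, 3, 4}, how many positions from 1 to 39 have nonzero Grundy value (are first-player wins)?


Subtraction set S = {1, 2, 3, 4}, so G(n) = n mod 5.
G(n) = 0 when n is a multiple of 5.
Multiples of 5 in [1, 39]: 7
N-positions (nonzero Grundy) = 39 - 7 = 32

32


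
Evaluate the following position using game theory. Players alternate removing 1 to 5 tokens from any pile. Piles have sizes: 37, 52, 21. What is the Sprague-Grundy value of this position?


Subtraction set: {1, 2, 3, 4, 5}
For this subtraction set, G(n) = n mod 6 (period = max + 1 = 6).
Pile 1 (size 37): G(37) = 37 mod 6 = 1
Pile 2 (size 52): G(52) = 52 mod 6 = 4
Pile 3 (size 21): G(21) = 21 mod 6 = 3
Total Grundy value = XOR of all: 1 XOR 4 XOR 3 = 6

6


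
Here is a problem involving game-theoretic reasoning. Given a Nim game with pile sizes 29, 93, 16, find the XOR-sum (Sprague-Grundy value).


We need the XOR (exclusive or) of all pile sizes.
After XOR-ing pile 1 (size 29): 0 XOR 29 = 29
After XOR-ing pile 2 (size 93): 29 XOR 93 = 64
After XOR-ing pile 3 (size 16): 64 XOR 16 = 80
The Nim-value of this position is 80.

80


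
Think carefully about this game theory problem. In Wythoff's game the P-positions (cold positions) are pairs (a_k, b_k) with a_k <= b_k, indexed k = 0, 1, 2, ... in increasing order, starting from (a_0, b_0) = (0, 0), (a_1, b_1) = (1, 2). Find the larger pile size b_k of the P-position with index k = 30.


By Wythoff's theorem, a_k = floor(k * phi) and b_k = floor(k * phi^2) = a_k + k, where phi = (1 + sqrt(5))/2 is the golden ratio.
phi = (1 + sqrt(5))/2 = 1.618034
phi^2 = phi + 1 = 2.618034
k = 30
k * phi^2 = 30 * 2.618034 = 78.541020
b_30 = floor(k * phi^2) = 78 (check: a_30 + k = 48 + 30 = 78)

78


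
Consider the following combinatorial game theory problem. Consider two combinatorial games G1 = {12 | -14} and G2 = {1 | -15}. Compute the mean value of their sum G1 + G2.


G1 = {12 | -14}, G2 = {1 | -15}
Each is a switch {a | b} with numbers a > b; its mean value is (a + b)/2, and mean value is additive over game sums: m(G1 + G2) = m(G1) + m(G2).
Mean of G1 = (12 + (-14))/2 = -2/2 = -1
Mean of G2 = (1 + (-15))/2 = -14/2 = -7
Mean of G1 + G2 = -1 + -7 = -8

-8


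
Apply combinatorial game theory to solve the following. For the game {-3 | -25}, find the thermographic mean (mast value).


Game = {-3 | -25}, a switch {a | b} with numbers a > b.
Its thermograph has left wall a - t and right wall b + t, which meet at t = (a - b)/2, where both equal (a + b)/2. So the mast (mean value) is at (a + b)/2.
Mean = (-3 + (-25))/2 = -28/2 = -14

-14


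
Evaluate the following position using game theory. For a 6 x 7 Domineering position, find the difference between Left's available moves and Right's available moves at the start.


Board is 6 x 7 (rows x cols).
Left (vertical) placements: (rows-1) * cols = 5 * 7 = 35
Right (horizontal) placements: rows * (cols-1) = 6 * 6 = 36
Advantage = Left - Right = 35 - 36 = -1

-1


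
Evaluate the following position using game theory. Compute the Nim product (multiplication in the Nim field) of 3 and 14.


Nim multiplication is bilinear over XOR: (u XOR v) * w = (u*w) XOR (v*w).
So we split each operand into its bit components and XOR the pairwise Nim products.
3 = 1 + 2 (as XOR of powers of 2).
14 = 2 + 4 + 8 (as XOR of powers of 2).
Using the standard Nim-product table on single bits:
  2*2 = 3,   2*4 = 8,   2*8 = 12,
  4*4 = 6,   4*8 = 11,  8*8 = 13,
and  1*x = x (identity), k*l = l*k (commutative).
Pairwise Nim products:
  1 * 2 = 2
  1 * 4 = 4
  1 * 8 = 8
  2 * 2 = 3
  2 * 4 = 8
  2 * 8 = 12
XOR them: 2 XOR 4 XOR 8 XOR 3 XOR 8 XOR 12 = 9.
Result: 3 * 14 = 9 (in Nim).

9


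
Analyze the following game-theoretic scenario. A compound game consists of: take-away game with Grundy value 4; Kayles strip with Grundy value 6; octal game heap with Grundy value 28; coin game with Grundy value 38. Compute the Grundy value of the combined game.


By the Sprague-Grundy theorem, the Grundy value of a sum of games is the XOR of individual Grundy values.
take-away game: Grundy value = 4. Running XOR: 0 XOR 4 = 4
Kayles strip: Grundy value = 6. Running XOR: 4 XOR 6 = 2
octal game heap: Grundy value = 28. Running XOR: 2 XOR 28 = 30
coin game: Grundy value = 38. Running XOR: 30 XOR 38 = 56
The combined Grundy value is 56.

56


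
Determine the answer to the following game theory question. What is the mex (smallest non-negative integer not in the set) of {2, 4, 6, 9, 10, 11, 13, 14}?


Set = {2, 4, 6, 9, 10, 11, 13, 14}
0 is NOT in the set. This is the mex.
mex = 0

0


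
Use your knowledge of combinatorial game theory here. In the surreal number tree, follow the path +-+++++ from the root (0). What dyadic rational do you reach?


Sign expansion: +-+++++
Rule: track bounds (lo, hi), initially (-inf, +inf). On '+', the current value becomes lo and we move to the simplest number in (value, hi): value + 1 if hi = +inf, otherwise the midpoint (value + hi)/2. On '-', the current value becomes hi and we move to value - 1 if lo = -inf, otherwise the midpoint (lo + value)/2.
Start at 0.
Step 1: sign = +, move right. Bounds: (0, +inf). Value = 1
Step 2: sign = -, move left. Bounds: (0, 1). Value = 1/2
Step 3: sign = +, move right. Bounds: (1/2, 1). Value = 3/4
Step 4: sign = +, move right. Bounds: (3/4, 1). Value = 7/8
Step 5: sign = +, move right. Bounds: (7/8, 1). Value = 15/16
Step 6: sign = +, move right. Bounds: (15/16, 1). Value = 31/32
Step 7: sign = +, move right. Bounds: (31/32, 1). Value = 63/64
The surreal number with sign expansion +-+++++ is 63/64.

63/64


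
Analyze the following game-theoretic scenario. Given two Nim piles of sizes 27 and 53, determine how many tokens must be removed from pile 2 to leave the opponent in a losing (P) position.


Piles: 27 and 53
Current XOR: 27 XOR 53 = 46 (non-zero, so this is an N-position).
To make the XOR zero, we need to find a move that balances the piles.
For pile 2 (size 53): target = 53 XOR 46 = 27
We reduce pile 2 from 53 to 27.
Tokens removed: 53 - 27 = 26
Verification: 27 XOR 27 = 0

26


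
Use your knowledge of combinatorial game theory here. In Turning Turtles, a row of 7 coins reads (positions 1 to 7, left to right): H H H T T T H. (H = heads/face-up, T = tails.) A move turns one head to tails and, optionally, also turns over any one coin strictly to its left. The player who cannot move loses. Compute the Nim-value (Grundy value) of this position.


Coins: H H H T T T H
Key fact: a single head at position k behaves exactly like a Nim heap of size k (turning it to T and optionally flipping a coin at j < k corresponds to moving the heap from k to j, or to 0), and heads combine as a disjunctive sum (two heads at the same place would cancel, matching j XOR j = 0). So the Nim-value is the XOR of the 1-indexed positions of the heads.
Face-up positions (1-indexed): [1, 2, 3, 7]
XOR 0 with 1: 0 XOR 1 = 1
XOR 1 with 2: 1 XOR 2 = 3
XOR 3 with 3: 3 XOR 3 = 0
XOR 0 with 7: 0 XOR 7 = 7
Nim-value = 7

7


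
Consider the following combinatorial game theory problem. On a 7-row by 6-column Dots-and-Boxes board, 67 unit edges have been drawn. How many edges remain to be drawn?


Grid: 7 x 6 boxes, i.e. 8 rows and 7 columns of dots.
Horizontal edges: (rows + 1) * cols = 8 * 6 = 48
Vertical edges: rows * (cols + 1) = 7 * 7 = 49
Total edges: 48 + 49 = 97
Edges drawn: 67
Remaining: 97 - 67 = 30

30


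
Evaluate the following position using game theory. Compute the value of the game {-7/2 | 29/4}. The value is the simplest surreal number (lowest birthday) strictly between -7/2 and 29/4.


Left options: {-7/2}, max = -7/2
Right options: {29/4}, min = 29/4
All options are numbers and max(Left) < min(Right), so by the simplicity theorem the value is the simplest (earliest-born) number strictly between -7/2 and 29/4.
Integers -3 through 7 all lie strictly between -7/2 and 29/4.
Among integers, the simplest (lowest birthday = smallest |n|; 0 is born on day 0, +-n on day n) is 0.
No non-integer in the interval can be simpler: if x is a non-integer in the interval, then floor(x) or ceil(x) also lies in the interval (the interval contains an integer), and both are proper prefixes of x's sign expansion, i.e. born earlier. So the game value is 0.
Game value = 0

0


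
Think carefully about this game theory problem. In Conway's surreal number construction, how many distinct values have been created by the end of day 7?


Day 0: {|} = 0 is born. Count = 1.
Day n: the number of surreal numbers born by day n is 2^(n+1) - 1.
By day 0: 2^1 - 1 = 1
By day 1: 2^2 - 1 = 3
By day 2: 2^3 - 1 = 7
By day 3: 2^4 - 1 = 15
By day 4: 2^5 - 1 = 31
By day 5: 2^6 - 1 = 63
By day 6: 2^7 - 1 = 127
By day 7: 2^8 - 1 = 255
By day 7: 255 surreal numbers.

255


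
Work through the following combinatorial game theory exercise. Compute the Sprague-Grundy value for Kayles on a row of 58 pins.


Kayles: a move removes 1 or 2 adjacent pins from a contiguous row.
Removing pins from a row of k leaves two independent rows (a, b) with a + b = k - 1 (one pin) or a + b = k - 2 (two pins); an end removal gives a = 0.
By Sprague-Grundy, G(k) = mex{ G(a) XOR G(b) } over all these splits. G(0) = 0.
G(1): splits (0,0):0^0=0 -> mex({0}) = 1
G(2): splits (0,1):0^1=1 (0,0):0^0=0 -> mex({0, 1}) = 2
G(3): splits (0,2):0^2=2 (1,1):1^1=0 (0,1):0^1=1 -> mex({0, 1, 2}) = 3
G(4): splits (0,3):0^3=3 (1,2):1^2=3 (0,2):0^2=2 (1,1):1^1=0 -> mex({0, 2, 3}) = 1
G(5): splits (0,4):0^1=1 (1,3):1^3=2 (2,2):2^2=0 (0,3):0^3=3 (1,2):1^2=3 -> mex({0, 1, 2, 3}) = 4
G(6) = mex({0, 1, 2, 4}) = 3
G(7) = mex({0, 1, 3, 4, 5}) = 2
G(8) = mex({0, 2, 3, 5, 6}) = 1
G(9) = mex({0, 1, 2, 3, 6, 7}) = 4
G(10) = mex({0, 1, 3, 4, 5, 7}) = 2
G(11) = mex({0, 1, 2, 3, 4, 5}) = 6
G(12) = mex({0, 1, 2, 3, 5, 6, 7}) = 4
G(13) = mex({0, 2, 3, 4, 6, 7}) = 1
G(14) = mex({0, 1, 4, 5, 6, 7}) = 2
G(15) = mex({0, 1, 2, 3, 4, 5, 6}) = 7
G(16) = mex({0, 2, 3, 5, 6, 7}) = 1
G(17) = mex({0, 1, 2, 3, 5, 6, 7}) = 4
G(18) = mex({0, 1, 2, 4, 5, 6}) = 3
G(19) = mex({0, 1, 3, 4, 5, 7}) = 2
G(20) = mex({0, 2, 3, 4, 5, 6, 7}) = 1
G(21) = mex({0, 1, 2, 3, 5, 6, 7}) = 4
G(22) = mex({0, 1, 2, 3, 4, 5, 7}) = 6
G(23) = mex({0, 1, 2, 3, 4, 5, 6}) = 7
G(24) = mex({0, 1, 2, 3, 5, 6, 7}) = 4
G(25) = mex({0, 2, 3, 4, 6, 7}) = 1
G(26) = mex({0, 1, 3, 4, 5, 6, 7}) = 2
G(27) = mex({0, 1, 2, 3, 4, 5, 6, 7}) = 8
G(28) = mex({0, 1, 2, 3, 4, 6, 7, 8}) = 5
G(29) = mex({0, 1, 2, 3, 5, 6, 7, 8, 9}) = 4
G(30) = mex({0, 1, 2, 3, 4, 5, 6, 9, 10}) = 7
G(31) = mex({0, 1, 3, 4, 5, 7, 10, 11}) = 2
G(32) = mex({0, 2, 3, 4, 5, 6, 7, 9, 11}) = 1
G(33) = mex({0, 1, 2, 3, 4, 5, 6, 7, 9, 12}) = 8
G(34) = mex({0, 1, 2, 3, 4, 5, 7, 8, 11, 12}) = 6
G(35) = mex({0, 1, 2, 3, 4, 5, 6, 8, 9, 10, 11}) = 7
G(36) = mex({0, 1, 2, 3, 5, 6, 7, 9, 10}) = 4
G(37) = mex({0, 2, 3, 4, 6, 7, 9, 10, 11, 12}) = 1
G(38) = mex({0, 1, 3, 4, 5, 6, 7, 9, 10, 11, 12}) = 2
G(39) = mex({0, 1, 2, 4, 5, 6, 7, 9, 10, 12, 14}) = 3
G(40) = mex({0, 2, 3, 4, 6, 7, 11, 12, 14}) = 1
G(41) = mex({0, 1, 2, 3, 5, 6, 7, 9, 10, 11, 12}) = 4
G(42) = mex({0, 1, 2, 3, 4, 5, 6, 9, 10}) = 7
G(43) = mex({0, 1, 3, 4, 5, 7, 9, 10, 12, 15}) = 2
G(44) = mex({0, 2, 3, 4, 5, 6, 7, 9, 10, 12, 15}) = 1
G(45) = mex({0, 1, 2, 3, 4, 5, 6, 7, 9, 10, 12, 14}) = 8
G(46) = mex({0, 1, 3, 4, 5, 7, 8, 11, 12, 14}) = 2
G(47) = mex({0, 1, 2, 3, 4, 5, 6, 8, 9, 10, 11, 12}) = 7
G(48) = mex({0, 1, 2, 3, 5, 6, 7, 9, 10}) = 4
G(49) = mex({0, 2, 3, 4, 6, 7, 9, 10, 11, 12, 15}) = 1
G(50) = mex({0, 1, 4, 5, 6, 7, 9, 11, 12, 14, 15}) = 2
G(51) = mex({0, 1, 2, 3, 4, 5, 6, 7, 9, 12, 14, 15}) = 8
G(52) = mex({0, 2, 3, 4, 5, 6, 7, 8, 11, 12, 15}) = 1
G(53) = mex({0, 1, 2, 3, 5, 6, 7, 8, 9, 10, 11, 12}) = 4
G(54) = mex({0, 1, 2, 3, 4, 5, 6, 9, 10}) = 7
G(55) = mex({0, 1, 3, 4, 5, 7, 9, 10, 11, 12}) = 2
G(56) = mex({0, 2, 3, 4, 5, 6, 7, 9, 10, 11, 12, 13, 14}) = 1
G(57) = mex({0, 1, 2, 3, 5, 6, 7, 9, 10, 12, 13, 14, 15}) = 4
G(58) = mex({0, 1, 3, 4, 5, 7, 11, 12, 14, 15}) = 2
Therefore G(58) = 2.

2


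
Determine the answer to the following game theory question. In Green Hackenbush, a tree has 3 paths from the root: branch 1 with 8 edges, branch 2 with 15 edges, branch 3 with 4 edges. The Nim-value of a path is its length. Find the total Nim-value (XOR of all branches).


The tree has 3 branches from the ground vertex.
In Green Hackenbush, the Nim-value of a simple path of length k is k.
Branch 1: length 8, Nim-value = 8
Branch 2: length 15, Nim-value = 15
Branch 3: length 4, Nim-value = 4
Total Nim-value = XOR of all branch values:
0 XOR 8 = 8
8 XOR 15 = 7
7 XOR 4 = 3
Nim-value of the tree = 3

3


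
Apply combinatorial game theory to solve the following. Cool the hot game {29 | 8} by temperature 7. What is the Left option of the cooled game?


Original game: {29 | 8} (a switch {a | b} with a > b).
Cooling by t (for t below the temperature (a - b)/2 = 21/2) taxes each move by t: {a | b} cooled by t is {a - t | b + t}.
Cooling amount: t = 7
Cooled Left option: 29 - 7 = 22
Cooled Right option: 8 + 7 = 15
Cooled game: {22 | 15}
Left option = 22

22


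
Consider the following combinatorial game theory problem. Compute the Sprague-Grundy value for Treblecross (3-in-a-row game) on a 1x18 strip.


Treblecross: place X on empty cells; 3-in-a-row wins.
Playing within two cells of an existing X lets the opponent win at once, so sensible play treats the cells i-2..i+2 around each X as dead. The player left with no safe cell loses, so this is a normal-play take-away game on strips of safe cells.
Placing X at cell i (0-indexed) of a strip of k safe cells leaves independent strips of sizes max(0, i-2) and max(0, k-i-3). Hence G(k) = mex{ G(max(0,i-2)) XOR G(max(0,k-i-3)) : 0 <= i < k }, with G(0) = 0.
G(1): splits (0,0):0^0=0 -> mex({0}) = 1
G(2): splits (0,0):0^0=0 -> mex({0}) = 1
G(3): splits (0,0):0^0=0 -> mex({0}) = 1
G(4): splits (0,1):0^1=1 (0,0):0^0=0 -> mex({0, 1}) = 2
G(5): splits (0,2):0^1=1 (0,1):0^1=1 (0,0):0^0=0 -> mex({0, 1}) = 2
G(6) = mex({1}) = 0
G(7) = mex({0, 1, 2}) = 3
G(8) = mex({0, 1, 2}) = 3
G(9) = mex({0, 2}) = 1
G(10) = mex({0, 2, 3}) = 1
G(11) = mex({0, 3}) = 1
G(12) = mex({1, 3}) = 0
G(13) = mex({0, 1, 2, 3}) = 4
G(14) = mex({0, 1, 2}) = 3
G(15) = mex({0, 1, 2}) = 3
G(16) = mex({0, 1, 2, 4}) = 3
G(17) = mex({0, 1, 3, 4}) = 2
G(18) = mex({0, 1, 3, 4}) = 2
Therefore G(18) = 2.

2


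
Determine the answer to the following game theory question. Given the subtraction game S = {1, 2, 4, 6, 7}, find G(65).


The subtraction set is S = {1, 2, 4, 6, 7}.
G(k) = mex{ G(k - s) : s in S, s <= k }. We compute iteratively: G(0) = 0.
G(1) = mex({0}) = 1
G(2) = mex({0, 1}) = 2
G(3) = mex({1, 2}) = 0
G(4) = mex({0, 2}) = 1
G(5) = mex({0, 1}) = 2
G(6) = mex({0, 1, 2}) = 3
G(7) = mex({0, 1, 2, 3}) = 4
G(8) = mex({1, 2, 3, 4}) = 0
G(9) = mex({0, 2, 4}) = 1
G(10) = mex({0, 1, 3}) = 2
G(11) = mex({1, 2, 4}) = 0
G(12) = mex({0, 2, 3}) = 1
G(13) = mex({0, 1, 3, 4}) = 2
G(14) = mex({0, 1, 2, 4}) = 3
Observe that G(8)..G(14) = 0, 1, 2, 0, 1, 2, 3 repeats G(0)..G(6) = 0, 1, 2, 0, 1, 2, 3.
For k >= max(S) = 7, G(k) is determined by the previous 7 values G(k-7)..G(k-1); a window of 7 consecutive values has recurred shifted by 8, so by induction G(k + 8) = G(k) for all k >= 0: the sequence is periodic from the start with period 8.
One period: G(0..7) = 0, 1, 2, 0, 1, 2, 3, 4.
65 mod 8 = 1, so G(65) = G(1) = 1.

1


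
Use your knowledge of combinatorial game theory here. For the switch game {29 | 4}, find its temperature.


The game is {29 | 4}, a switch {a | b} with numbers a > b.
Cooling {a | b} by t gives {a - t | b + t}, which stops being hot when a - t = b + t, i.e. at t = (a - b)/2. So the temperature of a switch is (a - b)/2.
Temperature = (Left option - Right option) / 2
= (29 - (4)) / 2
= 25 / 2
= 25/2

25/2


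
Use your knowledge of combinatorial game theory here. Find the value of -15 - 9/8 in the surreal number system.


x = -15, y = 9/8
Converting to common denominator: 8
x = -120/8, y = 9/8
x - y = -15 - 9/8 = -129/8

-129/8


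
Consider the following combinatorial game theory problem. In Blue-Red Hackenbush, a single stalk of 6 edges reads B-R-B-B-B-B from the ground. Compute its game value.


Edges (from ground): B-R-B-B-B-B
By Berlekamp's sign-expansion rule, a Blue-Red Hackenbush stalk has the value of the surreal number whose sign sequence is the edge sequence with B -> + and R -> -.
Sign sequence: +-++++
Trace the sign expansion in the surreal number tree, starting from 0:
Edge 1: B (sign +) -> bounds (0, +inf), value = 1
Edge 2: R (sign -) -> bounds (0, 1), value = 1/2
Edge 3: B (sign +) -> bounds (1/2, 1), value = 3/4
Edge 4: B (sign +) -> bounds (3/4, 1), value = 7/8
Edge 5: B (sign +) -> bounds (7/8, 1), value = 15/16
Edge 6: B (sign +) -> bounds (15/16, 1), value = 31/32
Game value = 31/32

31/32


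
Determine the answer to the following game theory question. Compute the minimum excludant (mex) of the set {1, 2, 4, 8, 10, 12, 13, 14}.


Set = {1, 2, 4, 8, 10, 12, 13, 14}
0 is NOT in the set. This is the mex.
mex = 0

0


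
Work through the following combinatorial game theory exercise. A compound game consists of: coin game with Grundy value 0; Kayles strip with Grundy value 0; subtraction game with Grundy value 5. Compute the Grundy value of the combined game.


By the Sprague-Grundy theorem, the Grundy value of a sum of games is the XOR of individual Grundy values.
coin game: Grundy value = 0. Running XOR: 0 XOR 0 = 0
Kayles strip: Grundy value = 0. Running XOR: 0 XOR 0 = 0
subtraction game: Grundy value = 5. Running XOR: 0 XOR 5 = 5
The combined Grundy value is 5.

5


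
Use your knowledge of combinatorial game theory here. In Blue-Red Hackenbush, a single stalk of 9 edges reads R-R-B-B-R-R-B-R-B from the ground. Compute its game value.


Edges (from ground): R-R-B-B-R-R-B-R-B
By Berlekamp's sign-expansion rule, a Blue-Red Hackenbush stalk has the value of the surreal number whose sign sequence is the edge sequence with B -> + and R -> -.
Sign sequence: --++--+-+
Trace the sign expansion in the surreal number tree, starting from 0:
Edge 1: R (sign -) -> bounds (-inf, 0), value = -1
Edge 2: R (sign -) -> bounds (-inf, -1), value = -2
Edge 3: B (sign +) -> bounds (-2, -1), value = -3/2
Edge 4: B (sign +) -> bounds (-3/2, -1), value = -5/4
Edge 5: R (sign -) -> bounds (-3/2, -5/4), value = -11/8
Edge 6: R (sign -) -> bounds (-3/2, -11/8), value = -23/16
Edge 7: B (sign +) -> bounds (-23/16, -11/8), value = -45/32
Edge 8: R (sign -) -> bounds (-23/16, -45/32), value = -91/64
Edge 9: B (sign +) -> bounds (-91/64, -45/32), value = -181/128
Game value = -181/128

-181/128


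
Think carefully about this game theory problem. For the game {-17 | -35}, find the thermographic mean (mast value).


Game = {-17 | -35}, a switch {a | b} with numbers a > b.
Its thermograph has left wall a - t and right wall b + t, which meet at t = (a - b)/2, where both equal (a + b)/2. So the mast (mean value) is at (a + b)/2.
Mean = (-17 + (-35))/2 = -52/2 = -26

-26


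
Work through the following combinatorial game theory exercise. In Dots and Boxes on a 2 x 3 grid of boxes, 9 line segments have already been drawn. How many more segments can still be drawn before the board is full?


Grid: 2 x 3 boxes, i.e. 3 rows and 4 columns of dots.
Horizontal edges: (rows + 1) * cols = 3 * 3 = 9
Vertical edges: rows * (cols + 1) = 2 * 4 = 8
Total edges: 9 + 8 = 17
Edges drawn: 9
Remaining: 17 - 9 = 8

8


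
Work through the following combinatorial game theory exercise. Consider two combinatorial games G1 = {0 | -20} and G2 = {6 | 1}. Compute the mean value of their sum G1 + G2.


G1 = {0 | -20}, G2 = {6 | 1}
Each is a switch {a | b} with numbers a > b; its mean value is (a + b)/2, and mean value is additive over game sums: m(G1 + G2) = m(G1) + m(G2).
Mean of G1 = (0 + (-20))/2 = -20/2 = -10
Mean of G2 = (6 + (1))/2 = 7/2 = 7/2
Mean of G1 + G2 = -10 + 7/2 = -13/2

-13/2
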